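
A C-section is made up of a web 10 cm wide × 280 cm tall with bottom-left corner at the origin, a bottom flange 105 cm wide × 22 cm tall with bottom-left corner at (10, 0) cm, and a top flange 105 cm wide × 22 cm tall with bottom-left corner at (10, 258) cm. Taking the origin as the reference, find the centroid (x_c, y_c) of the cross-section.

web: A = 10 × 280 = 2800.00, centroid at (5.00, 140.00).
bottom flange: A = 105 × 22 = 2310.00, centroid at (62.50, 11.00).
top flange: A = 105 × 22 = 2310.00, centroid at (62.50, 269.00).
ΣA = 7420.00 cm², ΣAx_c = 302750.00 cm³, ΣAy_c = 1038800.00 cm³.
x_c = 302750.00/7420.00 = 40.80 cm; y_c = 1038800.00/7420.00 = 140.00 cm.

x_c = 40.80 cm, y_c = 140.00 cm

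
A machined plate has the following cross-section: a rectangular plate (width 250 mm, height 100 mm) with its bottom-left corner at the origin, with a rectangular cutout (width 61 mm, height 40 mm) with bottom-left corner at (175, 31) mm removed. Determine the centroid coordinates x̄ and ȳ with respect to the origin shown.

plate: A = 250 × 100 = 25000.00, centroid at (125.00, 50.00).
hole: A = −(61 × 40) = -2440.00, centroid at (205.50, 51.00).
ΣA = 22560.00 mm²
ΣAx̄ = (25000.00)(125.00) + (-2440.00)(205.50) = 2623580.00 mm³
ΣAȳ = (25000.00)(50.00) + (-2440.00)(51.00) = 1125560.00 mm³
x̄ = 2623580.00 / 22560.00 = 116.29 mm
ȳ = 1125560.00 / 22560.00 = 49.89 mm

x̄ = 116.29 mm, ȳ = 49.89 mm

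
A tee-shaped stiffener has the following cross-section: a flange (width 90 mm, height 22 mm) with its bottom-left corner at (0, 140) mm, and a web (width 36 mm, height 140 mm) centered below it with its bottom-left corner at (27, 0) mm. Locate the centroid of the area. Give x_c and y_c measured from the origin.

web: A = 36 × 140 = 5040.00, centroid at (45.00, 70.00).
flange: A = 90 × 22 = 1980.00, centroid at (45.00, 151.00).
ΣA = 7020.00 mm², ΣAx_c = 315900.00 mm³, ΣAy_c = 651780.00 mm³.
x_c = 315900.00/7020.00 = 45.00 mm; y_c = 651780.00/7020.00 = 92.85 mm.

x_c = 45.00 mm, y_c = 92.85 mm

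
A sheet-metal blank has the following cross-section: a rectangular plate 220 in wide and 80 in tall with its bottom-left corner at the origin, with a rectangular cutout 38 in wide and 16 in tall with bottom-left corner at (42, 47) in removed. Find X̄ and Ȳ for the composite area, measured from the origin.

Part | A | x̄ᵢ | ȳᵢ | A·x̄ᵢ | A·ȳᵢ
plate | 17600.00 | 110.00 | 40.00 | 1936000.00 | 704000.00
hole | -608.00 | 61.00 | 55.00 | -37088.00 | -33440.00
Σ | 16992.00 |  |  | 1898912.00 | 670560.00
X̄ = 1898912.00 / 16992.00 = 111.75 in
Ȳ = 670560.00 / 16992.00 = 39.46 in

X̄ = 111.75 in, Ȳ = 39.46 in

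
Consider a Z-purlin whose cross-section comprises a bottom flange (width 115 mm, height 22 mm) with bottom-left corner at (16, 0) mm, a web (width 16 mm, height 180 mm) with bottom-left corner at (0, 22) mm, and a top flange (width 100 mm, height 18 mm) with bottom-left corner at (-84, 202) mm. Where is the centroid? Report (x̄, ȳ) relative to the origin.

bottom flange: A = 115 × 22 = 2530.00, centroid at (73.50, 11.00).
web: A = 16 × 180 = 2880.00, centroid at (8.00, 112.00).
top flange: A = 100 × 18 = 1800.00, centroid at (-34.00, 211.00).
ΣA = 7210.00 mm², ΣAx̄ = 147795.00 mm³, ΣAȳ = 730190.00 mm³.
x̄ = 147795.00/7210.00 = 20.50 mm; ȳ = 730190.00/7210.00 = 101.27 mm.

x̄ = 20.50 mm, ȳ = 101.27 mm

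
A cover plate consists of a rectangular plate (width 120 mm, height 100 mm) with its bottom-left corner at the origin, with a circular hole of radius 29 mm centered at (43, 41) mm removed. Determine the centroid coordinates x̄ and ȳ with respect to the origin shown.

x̄ = 64.80 mm, ȳ = 52.54 mm

Part | A | x̄ᵢ | ȳᵢ | A·x̄ᵢ | A·ȳᵢ
plate | 12000.00 | 60.00 | 50.00 | 720000.00 | 600000.00
hole | -2642.08 | 43.00 | 41.00 | -113609.42 | -108325.26
Σ | 9357.92 |  |  | 606390.58 | 491674.74
x̄ = 606390.58 / 9357.92 = 64.80 mm
ȳ = 491674.74 / 9357.92 = 52.54 mm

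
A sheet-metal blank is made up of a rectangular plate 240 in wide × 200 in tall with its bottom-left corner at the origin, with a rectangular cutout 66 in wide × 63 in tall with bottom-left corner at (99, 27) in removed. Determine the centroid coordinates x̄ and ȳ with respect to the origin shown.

Part | A | x̄ᵢ | ȳᵢ | A·x̄ᵢ | A·ȳᵢ
plate | 48000.00 | 120.00 | 100.00 | 5760000.00 | 4800000.00
hole | -4158.00 | 132.00 | 58.50 | -548856.00 | -243243.00
Σ | 43842.00 |  |  | 5211144.00 | 4556757.00
x̄ = 5211144.00 / 43842.00 = 118.86 in
ȳ = 4556757.00 / 43842.00 = 103.94 in

x̄ = 118.86 in, ȳ = 103.94 in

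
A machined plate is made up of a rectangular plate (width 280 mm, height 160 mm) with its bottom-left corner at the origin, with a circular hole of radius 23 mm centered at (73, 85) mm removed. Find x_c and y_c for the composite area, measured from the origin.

x_c = 142.58 mm, y_c = 79.81 mm

Part | A | x̄ᵢ | ȳᵢ | A·x̄ᵢ | A·ȳᵢ
plate | 44800.00 | 140.00 | 80.00 | 6272000.00 | 3584000.00
hole | -1661.90 | 73.00 | 85.00 | -121318.88 | -141261.71
Σ | 43138.10 |  |  | 6150681.12 | 3442738.29
x_c = 6150681.12 / 43138.10 = 142.58 mm
y_c = 3442738.29 / 43138.10 = 79.81 mm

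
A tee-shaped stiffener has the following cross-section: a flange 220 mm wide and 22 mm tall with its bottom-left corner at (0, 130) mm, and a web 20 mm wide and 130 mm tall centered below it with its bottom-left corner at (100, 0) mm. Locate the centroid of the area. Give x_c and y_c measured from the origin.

Part | A | x̄ᵢ | ȳᵢ | A·x̄ᵢ | A·ȳᵢ
web | 2600.00 | 110.00 | 65.00 | 286000.00 | 169000.00
flange | 4840.00 | 110.00 | 141.00 | 532400.00 | 682440.00
Σ | 7440.00 |  |  | 818400.00 | 851440.00
x_c = 818400.00 / 7440.00 = 110.00 mm
y_c = 851440.00 / 7440.00 = 114.44 mm

x_c = 110.00 mm, y_c = 114.44 mm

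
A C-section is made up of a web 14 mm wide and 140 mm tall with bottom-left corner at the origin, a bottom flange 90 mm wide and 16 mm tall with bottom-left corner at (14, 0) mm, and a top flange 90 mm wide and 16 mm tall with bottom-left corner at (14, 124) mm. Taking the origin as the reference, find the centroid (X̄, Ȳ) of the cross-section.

X̄ = 37.94 mm, Ȳ = 70.00 mm

Part | A | x̄ᵢ | ȳᵢ | A·x̄ᵢ | A·ȳᵢ
web | 1960.00 | 7.00 | 70.00 | 13720.00 | 137200.00
bottom flange | 1440.00 | 59.00 | 8.00 | 84960.00 | 11520.00
top flange | 1440.00 | 59.00 | 132.00 | 84960.00 | 190080.00
Σ | 4840.00 |  |  | 183640.00 | 338800.00
X̄ = 183640.00 / 4840.00 = 37.94 mm
Ȳ = 338800.00 / 4840.00 = 70.00 mm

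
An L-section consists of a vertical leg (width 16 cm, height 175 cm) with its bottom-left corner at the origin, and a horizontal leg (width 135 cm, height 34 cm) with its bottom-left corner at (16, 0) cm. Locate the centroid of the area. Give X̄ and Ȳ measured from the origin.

Part | A | x̄ᵢ | ȳᵢ | A·x̄ᵢ | A·ȳᵢ
vertical leg | 2800.00 | 8.00 | 87.50 | 22400.00 | 245000.00
horizontal leg | 4590.00 | 83.50 | 17.00 | 383265.00 | 78030.00
Σ | 7390.00 |  |  | 405665.00 | 323030.00
X̄ = 405665.00 / 7390.00 = 54.89 cm
Ȳ = 323030.00 / 7390.00 = 43.71 cm

X̄ = 54.89 cm, Ȳ = 43.71 cm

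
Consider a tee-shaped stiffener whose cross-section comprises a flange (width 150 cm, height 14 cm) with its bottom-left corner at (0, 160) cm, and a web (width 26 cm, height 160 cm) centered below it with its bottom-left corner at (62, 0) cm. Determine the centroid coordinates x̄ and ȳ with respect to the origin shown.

x̄ = 75.00 cm, ȳ = 109.19 cm

web: A = 26 × 160 = 4160.00, centroid at (75.00, 80.00).
flange: A = 150 × 14 = 2100.00, centroid at (75.00, 167.00).
ΣA = 6260.00 cm²
ΣAx̄ = (4160.00)(75.00) + (2100.00)(75.00) = 469500.00 cm³
ΣAȳ = (4160.00)(80.00) + (2100.00)(167.00) = 683500.00 cm³
x̄ = 469500.00 / 6260.00 = 75.00 cm
ȳ = 683500.00 / 6260.00 = 109.19 cm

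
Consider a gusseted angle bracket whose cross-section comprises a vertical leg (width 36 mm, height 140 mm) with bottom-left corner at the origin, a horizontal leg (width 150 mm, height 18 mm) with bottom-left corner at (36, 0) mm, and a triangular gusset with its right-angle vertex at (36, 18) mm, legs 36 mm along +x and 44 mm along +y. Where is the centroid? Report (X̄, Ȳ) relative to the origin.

X̄ = 50.22 mm, Ȳ = 47.23 mm

Part | A | x̄ᵢ | ȳᵢ | A·x̄ᵢ | A·ȳᵢ
vertical leg | 5040.00 | 18.00 | 70.00 | 90720.00 | 352800.00
horizontal leg | 2700.00 | 111.00 | 9.00 | 299700.00 | 24300.00
gusset | 792.00 | 48.00 | 32.67 | 38016.00 | 25872.00
Σ | 8532.00 |  |  | 428436.00 | 402972.00
X̄ = 428436.00 / 8532.00 = 50.22 mm
Ȳ = 402972.00 / 8532.00 = 47.23 mm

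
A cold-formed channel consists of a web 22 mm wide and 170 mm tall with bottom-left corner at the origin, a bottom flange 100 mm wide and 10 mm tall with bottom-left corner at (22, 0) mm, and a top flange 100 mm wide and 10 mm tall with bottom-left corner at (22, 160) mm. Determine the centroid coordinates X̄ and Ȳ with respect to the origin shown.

X̄ = 32.25 mm, Ȳ = 85.00 mm

web: A = 22 × 170 = 3740.00, centroid at (11.00, 85.00).
bottom flange: A = 100 × 10 = 1000.00, centroid at (72.00, 5.00).
top flange: A = 100 × 10 = 1000.00, centroid at (72.00, 165.00).
ΣA = 5740.00 mm², ΣAX̄ = 185140.00 mm³, ΣAȲ = 487900.00 mm³.
X̄ = 185140.00/5740.00 = 32.25 mm; Ȳ = 487900.00/5740.00 = 85.00 mm.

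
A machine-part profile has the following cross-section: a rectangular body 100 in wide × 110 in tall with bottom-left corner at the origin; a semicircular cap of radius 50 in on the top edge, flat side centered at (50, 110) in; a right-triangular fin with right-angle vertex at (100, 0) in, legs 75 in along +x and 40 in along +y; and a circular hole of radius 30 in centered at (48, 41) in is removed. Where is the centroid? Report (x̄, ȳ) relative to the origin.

rectangular body: A = 100 × 110 = 11000.00, centroid at (50.00, 55.00).
semicircular top: A = ½π·50² = 3926.99, centroid at (50.00, 131.22).
triangular fin: A = ½·75·40 = 1500.00, centroid at (125.00, 13.33).
hole: A = −π·30² = -2827.43, centroid at (48.00, 41.00).
ΣA = 13599.56 in²
ΣAx̄ = (11000.00)(50.00) + (3926.99)(50.00) + (1500.00)(125.00) + (-2827.43)(48.00) = 798132.74 in³
ΣAȳ = (11000.00)(55.00) + (3926.99)(131.22) + (1500.00)(13.33) + (-2827.43)(41.00) = 1024377.55 in³
x̄ = 798132.74 / 13599.56 = 58.69 in
ȳ = 1024377.55 / 13599.56 = 75.32 in

x̄ = 58.69 in, ȳ = 75.32 in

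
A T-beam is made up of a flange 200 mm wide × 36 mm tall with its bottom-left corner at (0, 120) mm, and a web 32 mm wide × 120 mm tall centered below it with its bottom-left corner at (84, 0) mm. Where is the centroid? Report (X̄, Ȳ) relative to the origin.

web: A = 32 × 120 = 3840.00, centroid at (100.00, 60.00).
flange: A = 200 × 36 = 7200.00, centroid at (100.00, 138.00).
ΣA = 11040.00 mm²
ΣAX̄ = (3840.00)(100.00) + (7200.00)(100.00) = 1104000.00 mm³
ΣAȲ = (3840.00)(60.00) + (7200.00)(138.00) = 1224000.00 mm³
X̄ = 1104000.00 / 11040.00 = 100.00 mm
Ȳ = 1224000.00 / 11040.00 = 110.87 mm

X̄ = 100.00 mm, Ȳ = 110.87 mm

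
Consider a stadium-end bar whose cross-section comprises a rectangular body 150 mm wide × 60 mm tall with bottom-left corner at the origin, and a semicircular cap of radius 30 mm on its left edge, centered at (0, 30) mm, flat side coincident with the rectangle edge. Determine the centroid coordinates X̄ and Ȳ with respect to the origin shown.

rectangular body: A = 150 × 60 = 9000.00, centroid at (75.00, 30.00).
semicircular end: A = ½π·30² = 1413.72, centroid at (-12.73, 30.00).
ΣA = 10413.72 mm²
ΣAX̄ = (9000.00)(75.00) + (1413.72)(-12.73) = 657000.00 mm³
ΣAȲ = (9000.00)(30.00) + (1413.72)(30.00) = 312411.50 mm³
X̄ = 657000.00 / 10413.72 = 63.09 mm
Ȳ = 312411.50 / 10413.72 = 30.00 mm

X̄ = 63.09 mm, Ȳ = 30.00 mm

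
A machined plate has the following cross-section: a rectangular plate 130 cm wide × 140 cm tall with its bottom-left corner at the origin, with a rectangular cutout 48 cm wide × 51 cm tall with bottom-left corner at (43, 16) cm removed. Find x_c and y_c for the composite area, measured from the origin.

x_c = 64.69 cm, y_c = 74.43 cm

plate: A = 130 × 140 = 18200.00, centroid at (65.00, 70.00).
hole: A = −(48 × 51) = -2448.00, centroid at (67.00, 41.50).
ΣA = 15752.00 cm²
ΣAx_c = (18200.00)(65.00) + (-2448.00)(67.00) = 1018984.00 cm³
ΣAy_c = (18200.00)(70.00) + (-2448.00)(41.50) = 1172408.00 cm³
x_c = 1018984.00 / 15752.00 = 64.69 cm
y_c = 1172408.00 / 15752.00 = 74.43 cm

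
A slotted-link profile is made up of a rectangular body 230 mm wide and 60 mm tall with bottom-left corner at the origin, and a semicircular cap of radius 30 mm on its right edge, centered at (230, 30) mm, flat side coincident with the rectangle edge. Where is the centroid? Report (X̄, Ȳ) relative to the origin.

Part | A | x̄ᵢ | ȳᵢ | A·x̄ᵢ | A·ȳᵢ
rectangular body | 13800.00 | 115.00 | 30.00 | 1587000.00 | 414000.00
semicircular end | 1413.72 | 242.73 | 30.00 | 343154.84 | 42411.50
Σ | 15213.72 |  |  | 1930154.84 | 456411.50
X̄ = 1930154.84 / 15213.72 = 126.87 mm
Ȳ = 456411.50 / 15213.72 = 30.00 mm

X̄ = 126.87 mm, Ȳ = 30.00 mm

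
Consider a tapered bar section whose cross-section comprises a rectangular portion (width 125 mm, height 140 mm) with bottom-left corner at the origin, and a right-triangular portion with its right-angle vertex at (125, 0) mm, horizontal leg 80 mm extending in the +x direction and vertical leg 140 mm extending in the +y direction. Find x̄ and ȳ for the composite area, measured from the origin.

rectangular portion: A = 125 × 140 = 17500.00, centroid at (62.50, 70.00).
triangular portion: A = ½·80·140 = 5600.00, centroid at (151.67, 46.67).
ΣA = 23100.00 mm², ΣAx̄ = 1943083.33 mm³, ΣAȳ = 1486333.33 mm³.
x̄ = 1943083.33/23100.00 = 84.12 mm; ȳ = 1486333.33/23100.00 = 64.34 mm.

x̄ = 84.12 mm, ȳ = 64.34 mm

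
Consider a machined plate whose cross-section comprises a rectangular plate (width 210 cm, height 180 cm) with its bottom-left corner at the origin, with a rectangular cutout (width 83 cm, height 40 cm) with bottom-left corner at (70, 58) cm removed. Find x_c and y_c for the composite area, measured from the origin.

plate: A = 210 × 180 = 37800.00, centroid at (105.00, 90.00).
hole: A = −(83 × 40) = -3320.00, centroid at (111.50, 78.00).
ΣA = 34480.00 cm², ΣAx_c = 3598820.00 cm³, ΣAy_c = 3143040.00 cm³.
x_c = 3598820.00/34480.00 = 104.37 cm; y_c = 3143040.00/34480.00 = 91.16 cm.

x_c = 104.37 cm, y_c = 91.16 cm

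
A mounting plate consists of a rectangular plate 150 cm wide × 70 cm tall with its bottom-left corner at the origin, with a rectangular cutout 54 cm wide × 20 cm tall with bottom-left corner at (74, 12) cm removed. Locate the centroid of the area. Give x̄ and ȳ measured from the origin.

x̄ = 72.02 cm, ȳ = 36.49 cm

plate: A = 150 × 70 = 10500.00, centroid at (75.00, 35.00).
hole: A = −(54 × 20) = -1080.00, centroid at (101.00, 22.00).
ΣA = 9420.00 cm², ΣAx̄ = 678420.00 cm³, ΣAȳ = 343740.00 cm³.
x̄ = 678420.00/9420.00 = 72.02 cm; ȳ = 343740.00/9420.00 = 36.49 cm.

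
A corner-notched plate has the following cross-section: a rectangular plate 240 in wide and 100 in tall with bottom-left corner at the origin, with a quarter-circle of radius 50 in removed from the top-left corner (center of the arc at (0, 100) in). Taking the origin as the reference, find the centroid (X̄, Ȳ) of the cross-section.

plate: A = 240 × 100 = 24000.00, centroid at (120.00, 50.00).
removed quarter-circle: A = −¼π·50² = -1963.50, centroid at (21.22, 78.78).
ΣA = 22036.50 in²
ΣAX̄ = (24000.00)(120.00) + (-1963.50)(21.22) = 2838333.33 in³
ΣAȲ = (24000.00)(50.00) + (-1963.50)(78.78) = 1045317.13 in³
X̄ = 2838333.33 / 22036.50 = 128.80 in
Ȳ = 1045317.13 / 22036.50 = 47.44 in

X̄ = 128.80 in, Ȳ = 47.44 in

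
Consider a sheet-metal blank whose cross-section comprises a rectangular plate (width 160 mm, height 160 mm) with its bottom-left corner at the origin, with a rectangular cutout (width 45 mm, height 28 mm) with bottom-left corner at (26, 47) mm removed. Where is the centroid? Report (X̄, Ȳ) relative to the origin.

plate: A = 160 × 160 = 25600.00, centroid at (80.00, 80.00).
hole: A = −(45 × 28) = -1260.00, centroid at (48.50, 61.00).
ΣA = 24340.00 mm²
ΣAX̄ = (25600.00)(80.00) + (-1260.00)(48.50) = 1986890.00 mm³
ΣAȲ = (25600.00)(80.00) + (-1260.00)(61.00) = 1971140.00 mm³
X̄ = 1986890.00 / 24340.00 = 81.63 mm
Ȳ = 1971140.00 / 24340.00 = 80.98 mm

X̄ = 81.63 mm, Ȳ = 80.98 mm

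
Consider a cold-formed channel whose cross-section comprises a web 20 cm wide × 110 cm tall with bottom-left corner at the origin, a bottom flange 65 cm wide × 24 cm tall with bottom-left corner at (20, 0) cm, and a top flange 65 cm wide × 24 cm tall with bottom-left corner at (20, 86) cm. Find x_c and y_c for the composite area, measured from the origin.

x_c = 34.92 cm, y_c = 55.00 cm

Part | A | x̄ᵢ | ȳᵢ | A·x̄ᵢ | A·ȳᵢ
web | 2200.00 | 10.00 | 55.00 | 22000.00 | 121000.00
bottom flange | 1560.00 | 52.50 | 12.00 | 81900.00 | 18720.00
top flange | 1560.00 | 52.50 | 98.00 | 81900.00 | 152880.00
Σ | 5320.00 |  |  | 185800.00 | 292600.00
x_c = 185800.00 / 5320.00 = 34.92 cm
y_c = 292600.00 / 5320.00 = 55.00 cm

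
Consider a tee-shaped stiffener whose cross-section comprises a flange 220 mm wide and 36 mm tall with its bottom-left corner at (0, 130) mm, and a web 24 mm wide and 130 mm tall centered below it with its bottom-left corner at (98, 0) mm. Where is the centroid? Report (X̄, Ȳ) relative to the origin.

Part | A | x̄ᵢ | ȳᵢ | A·x̄ᵢ | A·ȳᵢ
web | 3120.00 | 110.00 | 65.00 | 343200.00 | 202800.00
flange | 7920.00 | 110.00 | 148.00 | 871200.00 | 1172160.00
Σ | 11040.00 |  |  | 1214400.00 | 1374960.00
X̄ = 1214400.00 / 11040.00 = 110.00 mm
Ȳ = 1374960.00 / 11040.00 = 124.54 mm

X̄ = 110.00 mm, Ȳ = 124.54 mm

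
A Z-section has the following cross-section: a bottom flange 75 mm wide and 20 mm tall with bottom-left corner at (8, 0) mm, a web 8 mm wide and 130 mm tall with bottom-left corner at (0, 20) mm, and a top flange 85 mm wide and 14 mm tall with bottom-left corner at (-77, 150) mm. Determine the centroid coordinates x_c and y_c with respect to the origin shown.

x_c = 8.41 mm, y_c = 77.81 mm

bottom flange: A = 75 × 20 = 1500.00, centroid at (45.50, 10.00).
web: A = 8 × 130 = 1040.00, centroid at (4.00, 85.00).
top flange: A = 85 × 14 = 1190.00, centroid at (-34.50, 157.00).
ΣA = 3730.00 mm²
ΣAx_c = (1500.00)(45.50) + (1040.00)(4.00) + (1190.00)(-34.50) = 31355.00 mm³
ΣAy_c = (1500.00)(10.00) + (1040.00)(85.00) + (1190.00)(157.00) = 290230.00 mm³
x_c = 31355.00 / 3730.00 = 8.41 mm
y_c = 290230.00 / 3730.00 = 77.81 mm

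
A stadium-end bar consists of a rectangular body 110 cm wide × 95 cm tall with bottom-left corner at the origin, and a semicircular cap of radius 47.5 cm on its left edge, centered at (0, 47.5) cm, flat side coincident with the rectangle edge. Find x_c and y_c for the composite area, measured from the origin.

rectangular body: A = 110 × 95 = 10450.00, centroid at (55.00, 47.50).
semicircular end: A = ½π·47.5² = 3544.11, centroid at (-20.16, 47.50).
ΣA = 13994.11 cm², ΣAx_c = 503302.08 cm³, ΣAy_c = 664720.19 cm³.
x_c = 503302.08/13994.11 = 35.97 cm; y_c = 664720.19/13994.11 = 47.50 cm.

x_c = 35.97 cm, y_c = 47.50 cm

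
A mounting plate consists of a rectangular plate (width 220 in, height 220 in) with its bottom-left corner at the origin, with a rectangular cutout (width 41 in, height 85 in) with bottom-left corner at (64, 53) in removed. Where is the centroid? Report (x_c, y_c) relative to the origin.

x_c = 111.98 in, y_c = 111.13 in

Part | A | x̄ᵢ | ȳᵢ | A·x̄ᵢ | A·ȳᵢ
plate | 48400.00 | 110.00 | 110.00 | 5324000.00 | 5324000.00
hole | -3485.00 | 84.50 | 95.50 | -294482.50 | -332817.50
Σ | 44915.00 |  |  | 5029517.50 | 4991182.50
x_c = 5029517.50 / 44915.00 = 111.98 in
y_c = 4991182.50 / 44915.00 = 111.13 in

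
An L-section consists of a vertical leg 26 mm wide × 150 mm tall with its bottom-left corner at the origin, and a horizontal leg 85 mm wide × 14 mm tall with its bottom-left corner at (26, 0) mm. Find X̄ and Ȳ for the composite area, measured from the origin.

X̄ = 25.98 mm, Ȳ = 59.10 mm

Part | A | x̄ᵢ | ȳᵢ | A·x̄ᵢ | A·ȳᵢ
vertical leg | 3900.00 | 13.00 | 75.00 | 50700.00 | 292500.00
horizontal leg | 1190.00 | 68.50 | 7.00 | 81515.00 | 8330.00
Σ | 5090.00 |  |  | 132215.00 | 300830.00
X̄ = 132215.00 / 5090.00 = 25.98 mm
Ȳ = 300830.00 / 5090.00 = 59.10 mm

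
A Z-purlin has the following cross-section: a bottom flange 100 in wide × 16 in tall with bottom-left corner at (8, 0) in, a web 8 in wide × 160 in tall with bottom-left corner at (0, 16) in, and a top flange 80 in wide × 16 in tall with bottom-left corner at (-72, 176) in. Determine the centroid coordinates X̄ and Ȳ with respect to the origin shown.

bottom flange: A = 100 × 16 = 1600.00, centroid at (58.00, 8.00).
web: A = 8 × 160 = 1280.00, centroid at (4.00, 96.00).
top flange: A = 80 × 16 = 1280.00, centroid at (-32.00, 184.00).
ΣA = 4160.00 in², ΣAX̄ = 56960.00 in³, ΣAȲ = 371200.00 in³.
X̄ = 56960.00/4160.00 = 13.69 in; Ȳ = 371200.00/4160.00 = 89.23 in.

X̄ = 13.69 in, Ȳ = 89.23 in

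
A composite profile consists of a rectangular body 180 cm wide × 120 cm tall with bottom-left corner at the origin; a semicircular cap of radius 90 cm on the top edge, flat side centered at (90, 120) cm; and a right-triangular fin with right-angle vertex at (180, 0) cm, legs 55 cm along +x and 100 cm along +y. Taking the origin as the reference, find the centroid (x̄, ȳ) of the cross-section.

x̄ = 98.04 cm, ȳ = 91.72 cm

rectangular body: A = 180 × 120 = 21600.00, centroid at (90.00, 60.00).
semicircular top: A = ½π·90² = 12723.45, centroid at (90.00, 158.20).
triangular fin: A = ½·55·100 = 2750.00, centroid at (198.33, 33.33).
ΣA = 37073.45 cm², ΣAx̄ = 3634527.19 cm³, ΣAȳ = 3400480.70 cm³.
x̄ = 3634527.19/37073.45 = 98.04 cm; ȳ = 3400480.70/37073.45 = 91.72 cm.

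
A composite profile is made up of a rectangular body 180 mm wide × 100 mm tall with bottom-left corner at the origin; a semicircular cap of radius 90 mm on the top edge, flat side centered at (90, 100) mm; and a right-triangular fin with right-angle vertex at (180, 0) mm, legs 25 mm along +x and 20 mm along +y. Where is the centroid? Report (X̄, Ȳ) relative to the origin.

Part | A | x̄ᵢ | ȳᵢ | A·x̄ᵢ | A·ȳᵢ
rectangular body | 18000.00 | 90.00 | 50.00 | 1620000.00 | 900000.00
semicircular top | 12723.45 | 90.00 | 138.20 | 1145110.52 | 1758345.02
triangular fin | 250.00 | 188.33 | 6.67 | 47083.33 | 1666.67
Σ | 30973.45 |  |  | 2812193.86 | 2660011.69
X̄ = 2812193.86 / 30973.45 = 90.79 mm
Ȳ = 2660011.69 / 30973.45 = 85.88 mm

X̄ = 90.79 mm, Ȳ = 85.88 mm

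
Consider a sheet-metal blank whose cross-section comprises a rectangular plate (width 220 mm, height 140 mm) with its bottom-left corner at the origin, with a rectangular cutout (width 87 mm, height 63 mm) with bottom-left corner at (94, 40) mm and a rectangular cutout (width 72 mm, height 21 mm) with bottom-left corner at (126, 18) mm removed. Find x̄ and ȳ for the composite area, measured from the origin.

x̄ = 100.37 mm, ȳ = 72.29 mm

Part | A | x̄ᵢ | ȳᵢ | A·x̄ᵢ | A·ȳᵢ
plate | 30800.00 | 110.00 | 70.00 | 3388000.00 | 2156000.00
hole 1 | -5481.00 | 137.50 | 71.50 | -753637.50 | -391891.50
hole 2 | -1512.00 | 162.00 | 28.50 | -244944.00 | -43092.00
Σ | 23807.00 |  |  | 2389418.50 | 1721016.50
x̄ = 2389418.50 / 23807.00 = 100.37 mm
ȳ = 1721016.50 / 23807.00 = 72.29 mm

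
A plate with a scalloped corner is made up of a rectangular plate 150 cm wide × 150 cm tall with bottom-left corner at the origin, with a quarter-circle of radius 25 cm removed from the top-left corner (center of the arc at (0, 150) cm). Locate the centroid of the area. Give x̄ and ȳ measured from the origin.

plate: A = 150 × 150 = 22500.00, centroid at (75.00, 75.00).
removed quarter-circle: A = −¼π·25² = -490.87, centroid at (10.61, 139.39).
ΣA = 22009.13 cm²
ΣAx̄ = (22500.00)(75.00) + (-490.87)(10.61) = 1682291.67 cm³
ΣAȳ = (22500.00)(75.00) + (-490.87)(139.39) = 1619077.26 cm³
x̄ = 1682291.67 / 22009.13 = 76.44 cm
ȳ = 1619077.26 / 22009.13 = 73.56 cm

x̄ = 76.44 cm, ȳ = 73.56 cm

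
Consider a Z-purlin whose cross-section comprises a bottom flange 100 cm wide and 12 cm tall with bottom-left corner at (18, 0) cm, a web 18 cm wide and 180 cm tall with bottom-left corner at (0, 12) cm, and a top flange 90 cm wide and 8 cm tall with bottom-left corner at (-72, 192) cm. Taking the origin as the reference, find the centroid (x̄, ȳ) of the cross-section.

x̄ = 17.70 cm, ȳ = 92.79 cm

bottom flange: A = 100 × 12 = 1200.00, centroid at (68.00, 6.00).
web: A = 18 × 180 = 3240.00, centroid at (9.00, 102.00).
top flange: A = 90 × 8 = 720.00, centroid at (-27.00, 196.00).
ΣA = 5160.00 cm²
ΣAx̄ = (1200.00)(68.00) + (3240.00)(9.00) + (720.00)(-27.00) = 91320.00 cm³
ΣAȳ = (1200.00)(6.00) + (3240.00)(102.00) + (720.00)(196.00) = 478800.00 cm³
x̄ = 91320.00 / 5160.00 = 17.70 cm
ȳ = 478800.00 / 5160.00 = 92.79 cm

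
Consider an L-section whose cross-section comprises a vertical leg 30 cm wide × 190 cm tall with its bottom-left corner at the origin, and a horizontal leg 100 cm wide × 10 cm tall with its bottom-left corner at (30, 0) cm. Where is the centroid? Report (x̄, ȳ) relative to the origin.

vertical leg: A = 30 × 190 = 5700.00, centroid at (15.00, 95.00).
horizontal leg: A = 100 × 10 = 1000.00, centroid at (80.00, 5.00).
ΣA = 6700.00 cm²
ΣAx̄ = (5700.00)(15.00) + (1000.00)(80.00) = 165500.00 cm³
ΣAȳ = (5700.00)(95.00) + (1000.00)(5.00) = 546500.00 cm³
x̄ = 165500.00 / 6700.00 = 24.70 cm
ȳ = 546500.00 / 6700.00 = 81.57 cm

x̄ = 24.70 cm, ȳ = 81.57 cm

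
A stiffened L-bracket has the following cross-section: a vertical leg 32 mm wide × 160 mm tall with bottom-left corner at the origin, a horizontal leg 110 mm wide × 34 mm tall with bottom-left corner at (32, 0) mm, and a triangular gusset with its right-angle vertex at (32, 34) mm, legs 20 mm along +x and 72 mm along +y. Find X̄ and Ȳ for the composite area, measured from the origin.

vertical leg: A = 32 × 160 = 5120.00, centroid at (16.00, 80.00).
horizontal leg: A = 110 × 34 = 3740.00, centroid at (87.00, 17.00).
gusset: A = ½·20·72 = 720.00, centroid at (38.67, 58.00).
ΣA = 9580.00 mm², ΣAX̄ = 435140.00 mm³, ΣAȲ = 514940.00 mm³.
X̄ = 435140.00/9580.00 = 45.42 mm; Ȳ = 514940.00/9580.00 = 53.75 mm.

X̄ = 45.42 mm, Ȳ = 53.75 mm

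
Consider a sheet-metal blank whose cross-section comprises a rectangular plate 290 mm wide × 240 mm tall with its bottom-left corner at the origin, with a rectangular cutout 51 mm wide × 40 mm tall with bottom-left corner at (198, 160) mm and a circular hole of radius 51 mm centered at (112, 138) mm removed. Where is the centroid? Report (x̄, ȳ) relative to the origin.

Part | A | x̄ᵢ | ȳᵢ | A·x̄ᵢ | A·ȳᵢ
plate | 69600.00 | 145.00 | 120.00 | 10092000.00 | 8352000.00
hole 1 | -2040.00 | 223.50 | 180.00 | -455940.00 | -367200.00
hole 2 | -8171.28 | 112.00 | 138.00 | -915183.64 | -1127636.98
Σ | 59388.72 |  |  | 8720876.36 | 6857163.02
x̄ = 8720876.36 / 59388.72 = 146.84 mm
ȳ = 6857163.02 / 59388.72 = 115.46 mm

x̄ = 146.84 mm, ȳ = 115.46 mm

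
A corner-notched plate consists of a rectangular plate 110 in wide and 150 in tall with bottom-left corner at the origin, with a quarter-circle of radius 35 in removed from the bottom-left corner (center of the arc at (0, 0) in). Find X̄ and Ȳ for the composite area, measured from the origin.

plate: A = 110 × 150 = 16500.00, centroid at (55.00, 75.00).
removed quarter-circle: A = −¼π·35² = -962.11, centroid at (14.85, 14.85).
ΣA = 15537.89 in², ΣAX̄ = 893208.33 in³, ΣAȲ = 1223208.33 in³.
X̄ = 893208.33/15537.89 = 57.49 in; Ȳ = 1223208.33/15537.89 = 78.72 in.

X̄ = 57.49 in, Ȳ = 78.72 in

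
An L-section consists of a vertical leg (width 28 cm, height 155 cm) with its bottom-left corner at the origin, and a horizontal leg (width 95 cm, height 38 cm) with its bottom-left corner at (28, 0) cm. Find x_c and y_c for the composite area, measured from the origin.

vertical leg: A = 28 × 155 = 4340.00, centroid at (14.00, 77.50).
horizontal leg: A = 95 × 38 = 3610.00, centroid at (75.50, 19.00).
ΣA = 7950.00 cm², ΣAx_c = 333315.00 cm³, ΣAy_c = 404940.00 cm³.
x_c = 333315.00/7950.00 = 41.93 cm; y_c = 404940.00/7950.00 = 50.94 cm.

x_c = 41.93 cm, y_c = 50.94 cm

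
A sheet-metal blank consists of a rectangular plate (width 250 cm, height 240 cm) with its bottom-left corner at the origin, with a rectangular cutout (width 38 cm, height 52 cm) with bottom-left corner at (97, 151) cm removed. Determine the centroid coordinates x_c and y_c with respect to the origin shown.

x_c = 125.31 cm, y_c = 118.06 cm

plate: A = 250 × 240 = 60000.00, centroid at (125.00, 120.00).
hole: A = −(38 × 52) = -1976.00, centroid at (116.00, 177.00).
ΣA = 58024.00 cm², ΣAx_c = 7270784.00 cm³, ΣAy_c = 6850248.00 cm³.
x_c = 7270784.00/58024.00 = 125.31 cm; y_c = 6850248.00/58024.00 = 118.06 cm.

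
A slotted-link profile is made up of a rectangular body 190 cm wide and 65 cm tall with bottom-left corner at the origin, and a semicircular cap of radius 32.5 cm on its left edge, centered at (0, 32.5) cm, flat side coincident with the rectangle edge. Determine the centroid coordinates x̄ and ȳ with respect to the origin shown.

x̄ = 82.12 cm, ȳ = 32.50 cm

rectangular body: A = 190 × 65 = 12350.00, centroid at (95.00, 32.50).
semicircular end: A = ½π·32.5² = 1659.15, centroid at (-13.79, 32.50).
ΣA = 14009.15 cm²
ΣAx̄ = (12350.00)(95.00) + (1659.15)(-13.79) = 1150364.58 cm³
ΣAȳ = (12350.00)(32.50) + (1659.15)(32.50) = 455297.49 cm³
x̄ = 1150364.58 / 14009.15 = 82.12 cm
ȳ = 455297.49 / 14009.15 = 32.50 cm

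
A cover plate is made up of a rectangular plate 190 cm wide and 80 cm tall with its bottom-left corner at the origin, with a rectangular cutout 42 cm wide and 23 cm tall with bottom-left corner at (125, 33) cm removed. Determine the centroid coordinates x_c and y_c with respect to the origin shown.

plate: A = 190 × 80 = 15200.00, centroid at (95.00, 40.00).
hole: A = −(42 × 23) = -966.00, centroid at (146.00, 44.50).
ΣA = 14234.00 cm²
ΣAx_c = (15200.00)(95.00) + (-966.00)(146.00) = 1302964.00 cm³
ΣAy_c = (15200.00)(40.00) + (-966.00)(44.50) = 565013.00 cm³
x_c = 1302964.00 / 14234.00 = 91.54 cm
y_c = 565013.00 / 14234.00 = 39.69 cm

x_c = 91.54 cm, y_c = 39.69 cm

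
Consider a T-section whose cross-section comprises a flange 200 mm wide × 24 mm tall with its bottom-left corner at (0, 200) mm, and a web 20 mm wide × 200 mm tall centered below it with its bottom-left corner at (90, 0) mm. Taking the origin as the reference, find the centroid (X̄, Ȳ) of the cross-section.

X̄ = 100.00 mm, Ȳ = 161.09 mm

web: A = 20 × 200 = 4000.00, centroid at (100.00, 100.00).
flange: A = 200 × 24 = 4800.00, centroid at (100.00, 212.00).
ΣA = 8800.00 mm²
ΣAX̄ = (4000.00)(100.00) + (4800.00)(100.00) = 880000.00 mm³
ΣAȲ = (4000.00)(100.00) + (4800.00)(212.00) = 1417600.00 mm³
X̄ = 880000.00 / 8800.00 = 100.00 mm
Ȳ = 1417600.00 / 8800.00 = 161.09 mm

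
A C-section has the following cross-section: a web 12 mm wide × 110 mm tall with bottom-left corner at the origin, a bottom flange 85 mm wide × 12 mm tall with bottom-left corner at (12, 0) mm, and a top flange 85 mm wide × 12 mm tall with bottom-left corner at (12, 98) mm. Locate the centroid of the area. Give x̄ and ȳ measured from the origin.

x̄ = 35.45 mm, ȳ = 55.00 mm

Part | A | x̄ᵢ | ȳᵢ | A·x̄ᵢ | A·ȳᵢ
web | 1320.00 | 6.00 | 55.00 | 7920.00 | 72600.00
bottom flange | 1020.00 | 54.50 | 6.00 | 55590.00 | 6120.00
top flange | 1020.00 | 54.50 | 104.00 | 55590.00 | 106080.00
Σ | 3360.00 |  |  | 119100.00 | 184800.00
x̄ = 119100.00 / 3360.00 = 35.45 mm
ȳ = 184800.00 / 3360.00 = 55.00 mm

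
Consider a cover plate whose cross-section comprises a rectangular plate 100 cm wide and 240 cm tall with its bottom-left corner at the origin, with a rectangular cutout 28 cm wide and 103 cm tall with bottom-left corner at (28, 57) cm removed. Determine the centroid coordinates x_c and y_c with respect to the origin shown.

plate: A = 100 × 240 = 24000.00, centroid at (50.00, 120.00).
hole: A = −(28 × 103) = -2884.00, centroid at (42.00, 108.50).
ΣA = 21116.00 cm², ΣAx_c = 1078872.00 cm³, ΣAy_c = 2567086.00 cm³.
x_c = 1078872.00/21116.00 = 51.09 cm; y_c = 2567086.00/21116.00 = 121.57 cm.

x_c = 51.09 cm, y_c = 121.57 cm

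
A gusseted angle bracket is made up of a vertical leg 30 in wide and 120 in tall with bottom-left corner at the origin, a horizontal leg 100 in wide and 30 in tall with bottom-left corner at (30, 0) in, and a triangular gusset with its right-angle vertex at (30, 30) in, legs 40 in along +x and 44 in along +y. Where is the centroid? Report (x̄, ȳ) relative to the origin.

vertical leg: A = 30 × 120 = 3600.00, centroid at (15.00, 60.00).
horizontal leg: A = 100 × 30 = 3000.00, centroid at (80.00, 15.00).
gusset: A = ½·40·44 = 880.00, centroid at (43.33, 44.67).
ΣA = 7480.00 in², ΣAx̄ = 332133.33 in³, ΣAȳ = 300306.67 in³.
x̄ = 332133.33/7480.00 = 44.40 in; ȳ = 300306.67/7480.00 = 40.15 in.

x̄ = 44.40 in, ȳ = 40.15 in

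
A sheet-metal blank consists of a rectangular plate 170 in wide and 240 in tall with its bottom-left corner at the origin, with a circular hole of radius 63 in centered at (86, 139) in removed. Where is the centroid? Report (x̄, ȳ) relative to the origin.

x̄ = 84.56 in, ȳ = 111.64 in

plate: A = 170 × 240 = 40800.00, centroid at (85.00, 120.00).
hole: A = −π·63² = -12468.98, centroid at (86.00, 139.00).
ΣA = 28331.02 in²
ΣAx̄ = (40800.00)(85.00) + (-12468.98)(86.00) = 2395667.61 in³
ΣAȳ = (40800.00)(120.00) + (-12468.98)(139.00) = 3162811.61 in³
x̄ = 2395667.61 / 28331.02 = 84.56 in
ȳ = 3162811.61 / 28331.02 = 111.64 in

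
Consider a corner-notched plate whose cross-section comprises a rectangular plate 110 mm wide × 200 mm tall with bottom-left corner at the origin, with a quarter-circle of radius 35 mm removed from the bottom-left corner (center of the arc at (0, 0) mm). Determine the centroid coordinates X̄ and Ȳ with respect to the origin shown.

Part | A | x̄ᵢ | ȳᵢ | A·x̄ᵢ | A·ȳᵢ
plate | 22000.00 | 55.00 | 100.00 | 1210000.00 | 2200000.00
removed quarter-circle | -962.11 | 14.85 | 14.85 | -14291.67 | -14291.67
Σ | 21037.89 |  |  | 1195708.33 | 2185708.33
X̄ = 1195708.33 / 21037.89 = 56.84 mm
Ȳ = 2185708.33 / 21037.89 = 103.89 mm

X̄ = 56.84 mm, Ȳ = 103.89 mm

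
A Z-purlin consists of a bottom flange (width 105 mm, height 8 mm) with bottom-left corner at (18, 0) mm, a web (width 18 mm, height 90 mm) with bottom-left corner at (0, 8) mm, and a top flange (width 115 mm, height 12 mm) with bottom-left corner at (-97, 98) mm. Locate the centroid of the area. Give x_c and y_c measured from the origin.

Part | A | x̄ᵢ | ȳᵢ | A·x̄ᵢ | A·ȳᵢ
bottom flange | 840.00 | 70.50 | 4.00 | 59220.00 | 3360.00
web | 1620.00 | 9.00 | 53.00 | 14580.00 | 85860.00
top flange | 1380.00 | -39.50 | 104.00 | -54510.00 | 143520.00
Σ | 3840.00 |  |  | 19290.00 | 232740.00
x_c = 19290.00 / 3840.00 = 5.02 mm
y_c = 232740.00 / 3840.00 = 60.61 mm

x_c = 5.02 mm, y_c = 60.61 mm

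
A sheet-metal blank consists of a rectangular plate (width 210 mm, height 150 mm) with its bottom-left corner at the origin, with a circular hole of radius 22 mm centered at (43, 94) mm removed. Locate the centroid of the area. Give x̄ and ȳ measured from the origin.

plate: A = 210 × 150 = 31500.00, centroid at (105.00, 75.00).
hole: A = −π·22² = -1520.53, centroid at (43.00, 94.00).
ΣA = 29979.47 mm²
ΣAx̄ = (31500.00)(105.00) + (-1520.53)(43.00) = 3242117.17 mm³
ΣAȳ = (31500.00)(75.00) + (-1520.53)(94.00) = 2219570.10 mm³
x̄ = 3242117.17 / 29979.47 = 108.14 mm
ȳ = 2219570.10 / 29979.47 = 74.04 mm

x̄ = 108.14 mm, ȳ = 74.04 mm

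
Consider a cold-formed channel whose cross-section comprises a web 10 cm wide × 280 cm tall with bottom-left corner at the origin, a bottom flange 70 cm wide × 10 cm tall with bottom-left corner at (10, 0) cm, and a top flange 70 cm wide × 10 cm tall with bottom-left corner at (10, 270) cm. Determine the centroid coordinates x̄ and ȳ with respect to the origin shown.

x̄ = 18.33 cm, ȳ = 140.00 cm

Part | A | x̄ᵢ | ȳᵢ | A·x̄ᵢ | A·ȳᵢ
web | 2800.00 | 5.00 | 140.00 | 14000.00 | 392000.00
bottom flange | 700.00 | 45.00 | 5.00 | 31500.00 | 3500.00
top flange | 700.00 | 45.00 | 275.00 | 31500.00 | 192500.00
Σ | 4200.00 |  |  | 77000.00 | 588000.00
x̄ = 77000.00 / 4200.00 = 18.33 cm
ȳ = 588000.00 / 4200.00 = 140.00 cm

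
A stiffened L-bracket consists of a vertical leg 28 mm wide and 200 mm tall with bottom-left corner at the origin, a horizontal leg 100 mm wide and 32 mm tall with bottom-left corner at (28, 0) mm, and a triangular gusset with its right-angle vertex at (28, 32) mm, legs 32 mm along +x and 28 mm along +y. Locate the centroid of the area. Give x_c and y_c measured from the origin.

Part | A | x̄ᵢ | ȳᵢ | A·x̄ᵢ | A·ȳᵢ
vertical leg | 5600.00 | 14.00 | 100.00 | 78400.00 | 560000.00
horizontal leg | 3200.00 | 78.00 | 16.00 | 249600.00 | 51200.00
gusset | 448.00 | 38.67 | 41.33 | 17322.67 | 18517.33
Σ | 9248.00 |  |  | 345322.67 | 629717.33
x_c = 345322.67 / 9248.00 = 37.34 mm
y_c = 629717.33 / 9248.00 = 68.09 mm

x_c = 37.34 mm, y_c = 68.09 mm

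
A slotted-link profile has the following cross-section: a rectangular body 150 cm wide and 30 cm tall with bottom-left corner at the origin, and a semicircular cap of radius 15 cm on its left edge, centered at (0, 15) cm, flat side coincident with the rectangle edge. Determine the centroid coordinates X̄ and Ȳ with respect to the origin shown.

rectangular body: A = 150 × 30 = 4500.00, centroid at (75.00, 15.00).
semicircular end: A = ½π·15² = 353.43, centroid at (-6.37, 15.00).
ΣA = 4853.43 cm², ΣAX̄ = 335250.00 cm³, ΣAȲ = 72801.44 cm³.
X̄ = 335250.00/4853.43 = 69.07 cm; Ȳ = 72801.44/4853.43 = 15.00 cm.

X̄ = 69.07 cm, Ȳ = 15.00 cm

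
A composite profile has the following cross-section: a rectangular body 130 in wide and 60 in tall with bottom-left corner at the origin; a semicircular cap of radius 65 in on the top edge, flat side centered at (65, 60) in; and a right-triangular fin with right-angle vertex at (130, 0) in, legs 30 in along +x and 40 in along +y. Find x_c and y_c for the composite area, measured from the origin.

x_c = 67.99 in, y_c = 54.75 in

Part | A | x̄ᵢ | ȳᵢ | A·x̄ᵢ | A·ȳᵢ
rectangular body | 7800.00 | 65.00 | 30.00 | 507000.00 | 234000.00
semicircular top | 6636.61 | 65.00 | 87.59 | 431379.94 | 581280.20
triangular fin | 600.00 | 140.00 | 13.33 | 84000.00 | 8000.00
Σ | 15036.61 |  |  | 1022379.94 | 823280.20
x_c = 1022379.94 / 15036.61 = 67.99 in
y_c = 823280.20 / 15036.61 = 54.75 in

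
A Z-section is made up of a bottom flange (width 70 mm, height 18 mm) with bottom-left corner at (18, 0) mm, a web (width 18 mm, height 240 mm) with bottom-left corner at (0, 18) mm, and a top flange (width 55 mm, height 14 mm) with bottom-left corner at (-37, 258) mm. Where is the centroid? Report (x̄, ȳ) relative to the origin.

bottom flange: A = 70 × 18 = 1260.00, centroid at (53.00, 9.00).
web: A = 18 × 240 = 4320.00, centroid at (9.00, 138.00).
top flange: A = 55 × 14 = 770.00, centroid at (-9.50, 265.00).
ΣA = 6350.00 mm²
ΣAx̄ = (1260.00)(53.00) + (4320.00)(9.00) + (770.00)(-9.50) = 98345.00 mm³
ΣAȳ = (1260.00)(9.00) + (4320.00)(138.00) + (770.00)(265.00) = 811550.00 mm³
x̄ = 98345.00 / 6350.00 = 15.49 mm
ȳ = 811550.00 / 6350.00 = 127.80 mm

x̄ = 15.49 mm, ȳ = 127.80 mm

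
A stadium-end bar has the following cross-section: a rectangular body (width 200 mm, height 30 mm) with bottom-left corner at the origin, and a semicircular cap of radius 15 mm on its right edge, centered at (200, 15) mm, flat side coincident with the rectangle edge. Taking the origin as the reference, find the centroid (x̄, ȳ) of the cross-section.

x̄ = 105.92 mm, ȳ = 15.00 mm

rectangular body: A = 200 × 30 = 6000.00, centroid at (100.00, 15.00).
semicircular end: A = ½π·15² = 353.43, centroid at (206.37, 15.00).
ΣA = 6353.43 mm²
ΣAx̄ = (6000.00)(100.00) + (353.43)(206.37) = 672935.83 mm³
ΣAȳ = (6000.00)(15.00) + (353.43)(15.00) = 95301.44 mm³
x̄ = 672935.83 / 6353.43 = 105.92 mm
ȳ = 95301.44 / 6353.43 = 15.00 mm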